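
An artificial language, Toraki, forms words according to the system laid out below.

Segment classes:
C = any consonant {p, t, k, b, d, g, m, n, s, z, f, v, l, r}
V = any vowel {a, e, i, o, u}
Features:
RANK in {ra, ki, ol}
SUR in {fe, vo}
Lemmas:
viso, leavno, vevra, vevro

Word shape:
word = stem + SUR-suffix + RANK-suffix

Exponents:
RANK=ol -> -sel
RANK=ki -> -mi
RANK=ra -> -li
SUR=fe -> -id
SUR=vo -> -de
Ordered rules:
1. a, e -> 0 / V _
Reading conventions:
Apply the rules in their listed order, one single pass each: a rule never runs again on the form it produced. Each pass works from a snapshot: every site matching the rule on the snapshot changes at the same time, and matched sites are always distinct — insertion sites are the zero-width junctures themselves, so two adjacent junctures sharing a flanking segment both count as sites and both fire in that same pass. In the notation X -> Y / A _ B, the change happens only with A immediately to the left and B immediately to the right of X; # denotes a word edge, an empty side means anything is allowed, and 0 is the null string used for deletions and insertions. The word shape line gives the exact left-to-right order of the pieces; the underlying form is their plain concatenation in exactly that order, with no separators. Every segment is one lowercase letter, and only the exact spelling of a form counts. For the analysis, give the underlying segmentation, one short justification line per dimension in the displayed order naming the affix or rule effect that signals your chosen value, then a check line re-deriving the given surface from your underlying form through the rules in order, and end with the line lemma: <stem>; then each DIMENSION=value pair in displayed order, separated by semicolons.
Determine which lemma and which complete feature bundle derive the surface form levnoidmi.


underlying: leavno-id-mi
RANK=ki - signalled by the affix -mi
SUR=fe - signalled by the affix -id
check: leavnoidmi -> levnoidmi
lemma: leavno; RANK=ki; SUR=fe


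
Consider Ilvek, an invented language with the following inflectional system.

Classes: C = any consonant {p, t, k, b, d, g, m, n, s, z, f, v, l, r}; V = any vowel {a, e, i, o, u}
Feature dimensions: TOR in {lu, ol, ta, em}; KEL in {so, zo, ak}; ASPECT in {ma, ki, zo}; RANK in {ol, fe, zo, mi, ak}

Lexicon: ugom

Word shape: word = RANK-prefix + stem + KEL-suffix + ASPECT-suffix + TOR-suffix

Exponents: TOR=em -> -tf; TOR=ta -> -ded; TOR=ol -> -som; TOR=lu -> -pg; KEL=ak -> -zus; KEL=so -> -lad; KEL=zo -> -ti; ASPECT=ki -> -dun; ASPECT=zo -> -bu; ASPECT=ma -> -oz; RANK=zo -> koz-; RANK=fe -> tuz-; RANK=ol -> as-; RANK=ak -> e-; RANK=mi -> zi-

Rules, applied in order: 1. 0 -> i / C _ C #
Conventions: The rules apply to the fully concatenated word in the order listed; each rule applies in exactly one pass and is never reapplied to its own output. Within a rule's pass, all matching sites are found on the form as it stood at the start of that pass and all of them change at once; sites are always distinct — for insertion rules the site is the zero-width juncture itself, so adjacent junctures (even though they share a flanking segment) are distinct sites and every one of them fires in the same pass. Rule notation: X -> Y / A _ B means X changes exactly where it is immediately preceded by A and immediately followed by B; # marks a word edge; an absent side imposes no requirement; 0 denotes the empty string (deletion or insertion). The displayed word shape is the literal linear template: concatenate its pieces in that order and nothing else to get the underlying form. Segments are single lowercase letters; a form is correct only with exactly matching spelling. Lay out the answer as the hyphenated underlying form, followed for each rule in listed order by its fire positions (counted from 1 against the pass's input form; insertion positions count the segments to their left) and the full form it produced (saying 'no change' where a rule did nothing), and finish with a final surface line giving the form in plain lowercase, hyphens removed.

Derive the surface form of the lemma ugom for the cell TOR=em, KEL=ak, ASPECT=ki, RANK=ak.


underlying: e-ugom-zus-dun-tf
1. 0 -> i / C _ C #: inserts after position(s) 12: eugomzusduntif
surface: eugomzusduntif


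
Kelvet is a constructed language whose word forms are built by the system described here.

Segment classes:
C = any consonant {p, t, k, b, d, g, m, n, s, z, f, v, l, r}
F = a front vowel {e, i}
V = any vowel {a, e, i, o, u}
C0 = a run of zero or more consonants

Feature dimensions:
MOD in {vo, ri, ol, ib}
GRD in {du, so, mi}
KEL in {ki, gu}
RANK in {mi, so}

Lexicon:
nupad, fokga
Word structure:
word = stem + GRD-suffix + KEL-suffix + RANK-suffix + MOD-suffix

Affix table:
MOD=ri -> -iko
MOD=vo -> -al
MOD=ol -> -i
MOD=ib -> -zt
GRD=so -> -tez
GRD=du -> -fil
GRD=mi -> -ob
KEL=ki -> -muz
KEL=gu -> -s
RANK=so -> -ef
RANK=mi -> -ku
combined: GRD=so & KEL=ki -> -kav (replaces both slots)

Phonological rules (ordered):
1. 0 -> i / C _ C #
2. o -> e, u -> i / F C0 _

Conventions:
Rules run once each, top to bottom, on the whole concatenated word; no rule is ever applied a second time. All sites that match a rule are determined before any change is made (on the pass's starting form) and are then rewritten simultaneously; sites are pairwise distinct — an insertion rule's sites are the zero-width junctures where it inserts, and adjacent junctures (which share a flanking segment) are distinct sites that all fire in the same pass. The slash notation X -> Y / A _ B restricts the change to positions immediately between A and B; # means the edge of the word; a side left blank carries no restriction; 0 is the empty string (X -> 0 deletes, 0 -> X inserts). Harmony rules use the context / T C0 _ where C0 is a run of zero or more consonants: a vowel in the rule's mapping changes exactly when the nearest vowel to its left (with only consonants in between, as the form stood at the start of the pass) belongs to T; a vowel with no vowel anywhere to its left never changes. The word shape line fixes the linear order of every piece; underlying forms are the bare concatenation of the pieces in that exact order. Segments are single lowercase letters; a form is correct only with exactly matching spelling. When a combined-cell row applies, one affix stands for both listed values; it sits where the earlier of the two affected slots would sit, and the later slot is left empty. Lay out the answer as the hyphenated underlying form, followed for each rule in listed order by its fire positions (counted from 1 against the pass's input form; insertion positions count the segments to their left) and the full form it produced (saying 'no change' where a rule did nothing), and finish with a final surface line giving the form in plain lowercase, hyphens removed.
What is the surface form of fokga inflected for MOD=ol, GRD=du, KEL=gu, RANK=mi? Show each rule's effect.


underlying: fokga-fil-s-ku-i
1. 0 -> i / C _ C #: no change
2. o -> e, u -> i / F C0 _: fires at position(s) 11: fokgafilskii
surface: fokgafilskii


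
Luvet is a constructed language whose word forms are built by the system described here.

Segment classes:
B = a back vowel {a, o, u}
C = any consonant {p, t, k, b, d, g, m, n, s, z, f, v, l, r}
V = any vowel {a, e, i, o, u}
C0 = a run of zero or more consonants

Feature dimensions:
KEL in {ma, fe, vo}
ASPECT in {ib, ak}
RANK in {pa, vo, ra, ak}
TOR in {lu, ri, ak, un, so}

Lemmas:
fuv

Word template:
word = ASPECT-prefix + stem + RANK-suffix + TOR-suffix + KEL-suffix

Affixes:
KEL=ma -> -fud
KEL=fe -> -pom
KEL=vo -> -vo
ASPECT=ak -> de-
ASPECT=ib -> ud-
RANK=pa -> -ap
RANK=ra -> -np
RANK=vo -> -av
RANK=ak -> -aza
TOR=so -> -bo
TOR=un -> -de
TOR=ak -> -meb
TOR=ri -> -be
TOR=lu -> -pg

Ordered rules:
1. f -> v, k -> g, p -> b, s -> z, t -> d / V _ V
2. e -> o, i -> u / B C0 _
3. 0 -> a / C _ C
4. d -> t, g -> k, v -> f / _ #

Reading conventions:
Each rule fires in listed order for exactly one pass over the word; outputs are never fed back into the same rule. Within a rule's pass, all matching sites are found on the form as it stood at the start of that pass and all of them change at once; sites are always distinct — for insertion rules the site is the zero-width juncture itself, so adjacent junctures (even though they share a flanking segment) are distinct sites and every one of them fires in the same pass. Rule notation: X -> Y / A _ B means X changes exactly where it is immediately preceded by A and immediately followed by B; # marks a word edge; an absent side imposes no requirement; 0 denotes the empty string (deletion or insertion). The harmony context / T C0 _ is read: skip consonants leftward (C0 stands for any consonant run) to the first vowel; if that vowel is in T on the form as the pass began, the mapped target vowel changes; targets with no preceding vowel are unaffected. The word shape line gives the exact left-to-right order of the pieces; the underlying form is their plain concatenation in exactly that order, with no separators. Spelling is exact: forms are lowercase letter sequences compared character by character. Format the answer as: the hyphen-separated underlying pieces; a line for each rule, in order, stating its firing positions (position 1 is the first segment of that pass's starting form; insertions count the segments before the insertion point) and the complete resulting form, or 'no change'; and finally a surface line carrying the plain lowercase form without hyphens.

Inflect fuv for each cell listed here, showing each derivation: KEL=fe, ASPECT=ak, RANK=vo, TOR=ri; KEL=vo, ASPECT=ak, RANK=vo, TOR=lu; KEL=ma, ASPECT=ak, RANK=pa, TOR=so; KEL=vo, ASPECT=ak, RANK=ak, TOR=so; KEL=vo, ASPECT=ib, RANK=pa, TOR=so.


cell KEL=fe, ASPECT=ak, RANK=vo, TOR=ri:
underlying: de-fuv-av-be-pom
1. f -> v, k -> g, p -> b, s -> z, t -> d / V _ V: fires at position(s) 3, 10: devuvavbebom
2. e -> o, i -> u / B C0 _: fires at position(s) 9: devuvavbobom
3. 0 -> a / C _ C: inserts after position(s) 7: devuvavabobom
4. d -> t, g -> k, v -> f / _ #: no change
surface: devuvavabobom

cell KEL=vo, ASPECT=ak, RANK=vo, TOR=lu:
underlying: de-fuv-av-pg-vo
1. f -> v, k -> g, p -> b, s -> z, t -> d / V _ V: fires at position(s) 3: devuvavpgvo
2. e -> o, i -> u / B C0 _: no change
3. 0 -> a / C _ C: inserts after position(s) 7, 8, 9: devuvavapagavo
4. d -> t, g -> k, v -> f / _ #: no change
surface: devuvavapagavo

cell KEL=ma, ASPECT=ak, RANK=pa, TOR=so:
underlying: de-fuv-ap-bo-fud
1. f -> v, k -> g, p -> b, s -> z, t -> d / V _ V: fires at position(s) 3, 10: devuvapbovud
2. e -> o, i -> u / B C0 _: no change
3. 0 -> a / C _ C: inserts after position(s) 7: devuvapabovud
4. d -> t, g -> k, v -> f / _ #: fires at position(s) 13: devuvapabovut
surface: devuvapabovut

cell KEL=vo, ASPECT=ak, RANK=ak, TOR=so:
underlying: de-fuv-aza-bo-vo
1. f -> v, k -> g, p -> b, s -> z, t -> d / V _ V: fires at position(s) 3: devuvazabovo
2. e -> o, i -> u / B C0 _: no change
3. 0 -> a / C _ C: no change
4. d -> t, g -> k, v -> f / _ #: no change
surface: devuvazabovo

cell KEL=vo, ASPECT=ib, RANK=pa, TOR=so:
underlying: ud-fuv-ap-bo-vo
1. f -> v, k -> g, p -> b, s -> z, t -> d / V _ V: no change
2. e -> o, i -> u / B C0 _: no change
3. 0 -> a / C _ C: inserts after position(s) 2, 7: udafuvapabovo
4. d -> t, g -> k, v -> f / _ #: no change
surface: udafuvapabovo


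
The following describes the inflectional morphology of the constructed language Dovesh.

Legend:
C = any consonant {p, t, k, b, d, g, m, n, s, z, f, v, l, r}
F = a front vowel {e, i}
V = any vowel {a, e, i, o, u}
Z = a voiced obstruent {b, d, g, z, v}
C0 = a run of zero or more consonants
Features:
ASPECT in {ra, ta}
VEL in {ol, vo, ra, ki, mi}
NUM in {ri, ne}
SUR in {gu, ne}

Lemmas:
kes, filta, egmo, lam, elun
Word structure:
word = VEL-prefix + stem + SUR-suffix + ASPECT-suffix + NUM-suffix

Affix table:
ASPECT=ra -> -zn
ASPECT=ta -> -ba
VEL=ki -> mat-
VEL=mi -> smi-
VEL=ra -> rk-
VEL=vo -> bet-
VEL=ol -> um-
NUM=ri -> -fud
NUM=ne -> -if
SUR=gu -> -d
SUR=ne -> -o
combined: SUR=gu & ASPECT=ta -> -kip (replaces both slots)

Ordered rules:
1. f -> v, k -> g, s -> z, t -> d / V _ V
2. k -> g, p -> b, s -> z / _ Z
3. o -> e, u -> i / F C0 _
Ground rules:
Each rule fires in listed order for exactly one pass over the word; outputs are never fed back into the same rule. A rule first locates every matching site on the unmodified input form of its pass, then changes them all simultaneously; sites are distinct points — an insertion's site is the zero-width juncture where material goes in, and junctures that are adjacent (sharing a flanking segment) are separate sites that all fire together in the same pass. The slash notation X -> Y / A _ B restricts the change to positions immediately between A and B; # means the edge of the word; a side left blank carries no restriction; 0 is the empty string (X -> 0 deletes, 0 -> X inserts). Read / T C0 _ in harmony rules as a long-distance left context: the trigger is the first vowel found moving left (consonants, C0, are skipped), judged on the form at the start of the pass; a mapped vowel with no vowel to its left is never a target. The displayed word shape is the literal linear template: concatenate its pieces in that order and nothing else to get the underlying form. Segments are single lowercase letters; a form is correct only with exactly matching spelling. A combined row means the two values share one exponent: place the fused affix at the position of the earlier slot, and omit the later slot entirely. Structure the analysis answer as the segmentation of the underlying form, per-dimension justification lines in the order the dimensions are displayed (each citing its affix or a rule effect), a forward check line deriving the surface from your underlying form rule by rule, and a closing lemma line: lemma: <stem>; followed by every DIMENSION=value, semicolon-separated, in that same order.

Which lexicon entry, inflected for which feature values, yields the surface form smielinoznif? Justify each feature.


underlying: smi-elun-o-zn-if
ASPECT=ra - signalled by the affix -zn
VEL=mi - signalled by the affix smi-
NUM=ne - signalled by the affix -if
SUR=ne - signalled by the affix -o
check: smielunoznif -> smielunoznif -> smielunoznif -> smielinoznif
lemma: elun; ASPECT=ra; VEL=mi; NUM=ne; SUR=ne


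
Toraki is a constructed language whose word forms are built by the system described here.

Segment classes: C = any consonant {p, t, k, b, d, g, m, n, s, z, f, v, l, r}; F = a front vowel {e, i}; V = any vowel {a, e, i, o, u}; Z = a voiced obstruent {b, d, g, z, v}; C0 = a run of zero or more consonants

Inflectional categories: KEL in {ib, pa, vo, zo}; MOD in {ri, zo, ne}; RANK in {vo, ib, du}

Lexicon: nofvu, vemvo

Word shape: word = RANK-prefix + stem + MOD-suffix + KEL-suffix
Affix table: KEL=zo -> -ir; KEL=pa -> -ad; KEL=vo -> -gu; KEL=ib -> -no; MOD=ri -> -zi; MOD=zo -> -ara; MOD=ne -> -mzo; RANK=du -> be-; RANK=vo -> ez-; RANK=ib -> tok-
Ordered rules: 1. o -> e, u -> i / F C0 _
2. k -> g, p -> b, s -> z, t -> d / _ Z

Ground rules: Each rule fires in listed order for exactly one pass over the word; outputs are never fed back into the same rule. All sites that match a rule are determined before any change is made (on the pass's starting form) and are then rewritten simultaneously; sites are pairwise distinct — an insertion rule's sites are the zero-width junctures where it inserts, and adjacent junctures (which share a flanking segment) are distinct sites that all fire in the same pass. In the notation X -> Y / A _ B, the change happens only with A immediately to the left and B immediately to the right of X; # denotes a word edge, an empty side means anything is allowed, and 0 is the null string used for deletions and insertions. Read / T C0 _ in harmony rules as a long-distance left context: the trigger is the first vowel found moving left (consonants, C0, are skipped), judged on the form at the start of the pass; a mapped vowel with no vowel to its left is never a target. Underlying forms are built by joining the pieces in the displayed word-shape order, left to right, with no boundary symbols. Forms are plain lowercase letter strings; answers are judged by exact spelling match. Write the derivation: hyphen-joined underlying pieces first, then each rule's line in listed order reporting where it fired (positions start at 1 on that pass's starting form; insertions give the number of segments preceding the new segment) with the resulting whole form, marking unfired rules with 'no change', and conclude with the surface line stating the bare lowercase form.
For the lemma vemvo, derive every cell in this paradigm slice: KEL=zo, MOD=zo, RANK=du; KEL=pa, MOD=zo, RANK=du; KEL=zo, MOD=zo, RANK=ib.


cell KEL=zo, MOD=zo, RANK=du:
underlying: be-vemvo-ara-ir
1. o -> e, u -> i / F C0 _: fires at position(s) 7: bevemvearair
2. k -> g, p -> b, s -> z, t -> d / _ Z: no change
surface: bevemvearair

cell KEL=pa, MOD=zo, RANK=du:
underlying: be-vemvo-ara-ad
1. o -> e, u -> i / F C0 _: fires at position(s) 7: bevemvearaad
2. k -> g, p -> b, s -> z, t -> d / _ Z: no change
surface: bevemvearaad

cell KEL=zo, MOD=zo, RANK=ib:
underlying: tok-vemvo-ara-ir
1. o -> e, u -> i / F C0 _: fires at position(s) 8: tokvemvearair
2. k -> g, p -> b, s -> z, t -> d / _ Z: fires at position(s) 3: togvemvearair
surface: togvemvearair


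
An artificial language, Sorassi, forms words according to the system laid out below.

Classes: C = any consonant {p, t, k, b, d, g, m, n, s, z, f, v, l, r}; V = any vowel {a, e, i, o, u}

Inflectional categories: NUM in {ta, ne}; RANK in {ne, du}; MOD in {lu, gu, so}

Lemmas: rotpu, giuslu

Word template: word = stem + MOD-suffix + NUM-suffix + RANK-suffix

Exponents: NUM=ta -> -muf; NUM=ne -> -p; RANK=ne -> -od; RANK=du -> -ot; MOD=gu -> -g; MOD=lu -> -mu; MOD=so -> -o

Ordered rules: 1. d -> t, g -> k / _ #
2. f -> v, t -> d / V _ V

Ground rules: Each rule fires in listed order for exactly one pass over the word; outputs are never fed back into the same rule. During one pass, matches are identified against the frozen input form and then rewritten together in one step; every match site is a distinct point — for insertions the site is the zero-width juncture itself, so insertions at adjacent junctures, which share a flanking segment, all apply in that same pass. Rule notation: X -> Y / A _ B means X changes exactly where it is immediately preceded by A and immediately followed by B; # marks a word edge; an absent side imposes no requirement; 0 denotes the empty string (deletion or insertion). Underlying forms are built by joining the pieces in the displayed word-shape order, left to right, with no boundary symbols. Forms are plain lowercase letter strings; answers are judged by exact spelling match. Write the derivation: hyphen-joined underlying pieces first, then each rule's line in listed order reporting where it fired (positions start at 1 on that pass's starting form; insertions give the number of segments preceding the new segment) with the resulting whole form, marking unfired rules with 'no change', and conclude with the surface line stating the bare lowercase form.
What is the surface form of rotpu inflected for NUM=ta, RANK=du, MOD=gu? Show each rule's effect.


underlying: rotpu-g-muf-ot
1. d -> t, g -> k / _ #: no change
2. f -> v, t -> d / V _ V: fires at position(s) 9: rotpugmuvot
surface: rotpugmuvot


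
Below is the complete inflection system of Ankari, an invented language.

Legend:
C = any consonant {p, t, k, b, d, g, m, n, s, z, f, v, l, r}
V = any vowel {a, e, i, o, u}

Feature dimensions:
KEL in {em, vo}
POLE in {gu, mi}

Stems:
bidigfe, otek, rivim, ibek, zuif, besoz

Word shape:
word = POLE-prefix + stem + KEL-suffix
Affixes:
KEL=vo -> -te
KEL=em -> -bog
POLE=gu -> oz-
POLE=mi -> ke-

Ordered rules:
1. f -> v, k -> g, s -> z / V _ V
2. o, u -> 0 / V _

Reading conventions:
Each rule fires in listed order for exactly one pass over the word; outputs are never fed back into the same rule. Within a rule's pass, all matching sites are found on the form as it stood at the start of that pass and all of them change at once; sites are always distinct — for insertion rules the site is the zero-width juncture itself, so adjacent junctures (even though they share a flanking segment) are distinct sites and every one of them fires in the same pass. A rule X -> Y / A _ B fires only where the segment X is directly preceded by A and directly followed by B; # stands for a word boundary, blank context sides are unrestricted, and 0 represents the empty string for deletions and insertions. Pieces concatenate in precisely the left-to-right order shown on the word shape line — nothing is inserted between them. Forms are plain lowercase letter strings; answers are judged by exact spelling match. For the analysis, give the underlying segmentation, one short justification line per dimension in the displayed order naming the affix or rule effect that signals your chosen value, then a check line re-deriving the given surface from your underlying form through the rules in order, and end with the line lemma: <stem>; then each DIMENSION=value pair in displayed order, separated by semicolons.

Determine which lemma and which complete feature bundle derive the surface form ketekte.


underlying: ke-otek-te
KEL=vo - signalled by the affix -te
POLE=mi - signalled by the affix ke-
check: keotekte -> keotekte -> ketekte
lemma: otek; KEL=vo; POLE=mi


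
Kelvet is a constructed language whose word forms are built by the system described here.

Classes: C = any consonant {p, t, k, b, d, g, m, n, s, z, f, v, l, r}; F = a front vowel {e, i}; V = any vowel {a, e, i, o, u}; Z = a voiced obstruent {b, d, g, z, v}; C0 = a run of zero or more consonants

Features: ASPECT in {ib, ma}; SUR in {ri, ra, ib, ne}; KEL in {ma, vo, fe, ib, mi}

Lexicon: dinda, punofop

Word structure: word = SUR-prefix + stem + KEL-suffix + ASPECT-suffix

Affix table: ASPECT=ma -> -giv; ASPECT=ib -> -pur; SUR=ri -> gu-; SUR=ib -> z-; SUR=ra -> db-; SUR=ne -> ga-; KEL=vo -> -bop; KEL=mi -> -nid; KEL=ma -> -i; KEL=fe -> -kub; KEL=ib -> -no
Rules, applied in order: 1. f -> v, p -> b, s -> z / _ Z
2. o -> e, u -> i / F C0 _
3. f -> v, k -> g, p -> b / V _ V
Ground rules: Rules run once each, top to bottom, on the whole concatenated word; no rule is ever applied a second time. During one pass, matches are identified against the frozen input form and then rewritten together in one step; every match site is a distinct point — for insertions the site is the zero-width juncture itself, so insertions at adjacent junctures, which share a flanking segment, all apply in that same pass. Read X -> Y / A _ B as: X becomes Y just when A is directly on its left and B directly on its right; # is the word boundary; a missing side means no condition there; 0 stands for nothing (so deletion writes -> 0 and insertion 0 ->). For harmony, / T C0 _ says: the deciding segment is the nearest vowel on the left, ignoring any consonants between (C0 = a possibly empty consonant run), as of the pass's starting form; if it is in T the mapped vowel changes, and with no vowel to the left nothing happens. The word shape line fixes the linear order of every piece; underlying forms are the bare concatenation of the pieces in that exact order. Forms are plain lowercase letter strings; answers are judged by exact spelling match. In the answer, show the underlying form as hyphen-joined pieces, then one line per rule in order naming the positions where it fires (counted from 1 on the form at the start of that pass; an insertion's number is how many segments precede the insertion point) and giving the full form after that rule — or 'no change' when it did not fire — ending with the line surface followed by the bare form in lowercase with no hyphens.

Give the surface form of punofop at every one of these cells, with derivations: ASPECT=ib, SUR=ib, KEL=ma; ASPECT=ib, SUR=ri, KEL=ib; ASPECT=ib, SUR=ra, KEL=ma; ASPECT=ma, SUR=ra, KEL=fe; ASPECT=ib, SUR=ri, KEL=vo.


cell ASPECT=ib, SUR=ib, KEL=ma:
underlying: z-punofop-i-pur
1. f -> v, p -> b, s -> z / _ Z: no change
2. o -> e, u -> i / F C0 _: fires at position(s) 11: zpunofopipir
3. f -> v, k -> g, p -> b / V _ V: fires at position(s) 6, 8, 10: zpunovobibir
surface: zpunovobibir

cell ASPECT=ib, SUR=ri, KEL=ib:
underlying: gu-punofop-no-pur
1. f -> v, p -> b, s -> z / _ Z: no change
2. o -> e, u -> i / F C0 _: no change
3. f -> v, k -> g, p -> b / V _ V: fires at position(s) 3, 7, 12: gubunovopnobur
surface: gubunovopnobur

cell ASPECT=ib, SUR=ra, KEL=ma:
underlying: db-punofop-i-pur
1. f -> v, p -> b, s -> z / _ Z: no change
2. o -> e, u -> i / F C0 _: fires at position(s) 12: dbpunofopipir
3. f -> v, k -> g, p -> b / V _ V: fires at position(s) 7, 9, 11: dbpunovobibir
surface: dbpunovobibir

cell ASPECT=ma, SUR=ra, KEL=fe:
underlying: db-punofop-kub-giv
1. f -> v, p -> b, s -> z / _ Z: no change
2. o -> e, u -> i / F C0 _: no change
3. f -> v, k -> g, p -> b / V _ V: fires at position(s) 7: dbpunovopkubgiv
surface: dbpunovopkubgiv

cell ASPECT=ib, SUR=ri, KEL=vo:
underlying: gu-punofop-bop-pur
1. f -> v, p -> b, s -> z / _ Z: fires at position(s) 9: gupunofobboppur
2. o -> e, u -> i / F C0 _: no change
3. f -> v, k -> g, p -> b / V _ V: fires at position(s) 3, 7: gubunovobboppur
surface: gubunovobboppur


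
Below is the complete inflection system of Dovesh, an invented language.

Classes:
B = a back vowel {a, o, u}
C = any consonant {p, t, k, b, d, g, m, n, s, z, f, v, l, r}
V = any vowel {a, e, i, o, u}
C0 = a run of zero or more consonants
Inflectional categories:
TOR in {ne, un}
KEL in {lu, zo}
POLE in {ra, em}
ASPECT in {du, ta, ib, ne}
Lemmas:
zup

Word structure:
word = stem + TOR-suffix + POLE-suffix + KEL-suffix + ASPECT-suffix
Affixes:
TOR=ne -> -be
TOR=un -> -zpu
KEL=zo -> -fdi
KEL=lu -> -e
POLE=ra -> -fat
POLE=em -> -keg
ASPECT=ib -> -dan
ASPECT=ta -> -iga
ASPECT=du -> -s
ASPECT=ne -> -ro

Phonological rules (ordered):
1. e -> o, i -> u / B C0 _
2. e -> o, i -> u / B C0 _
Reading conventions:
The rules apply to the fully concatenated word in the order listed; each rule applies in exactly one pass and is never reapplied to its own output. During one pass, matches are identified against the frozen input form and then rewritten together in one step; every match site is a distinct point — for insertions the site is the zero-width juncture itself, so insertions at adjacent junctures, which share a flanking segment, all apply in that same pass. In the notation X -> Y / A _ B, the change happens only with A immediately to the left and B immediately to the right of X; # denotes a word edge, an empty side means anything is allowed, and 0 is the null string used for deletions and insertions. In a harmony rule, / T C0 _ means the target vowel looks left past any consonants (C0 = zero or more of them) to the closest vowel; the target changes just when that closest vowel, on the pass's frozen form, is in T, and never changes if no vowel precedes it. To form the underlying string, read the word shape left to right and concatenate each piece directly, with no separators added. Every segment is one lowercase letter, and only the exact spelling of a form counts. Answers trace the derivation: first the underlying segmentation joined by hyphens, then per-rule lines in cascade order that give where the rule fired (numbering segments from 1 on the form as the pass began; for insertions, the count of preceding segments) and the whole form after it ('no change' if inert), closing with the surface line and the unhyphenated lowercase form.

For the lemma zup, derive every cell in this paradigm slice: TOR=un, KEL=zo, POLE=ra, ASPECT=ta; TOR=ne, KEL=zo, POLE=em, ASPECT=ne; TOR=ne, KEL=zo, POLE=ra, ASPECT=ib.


cell TOR=un, KEL=zo, POLE=ra, ASPECT=ta:
underlying: zup-zpu-fat-fdi-iga
1. e -> o, i -> u / B C0 _: fires at position(s) 12: zupzpufatfduiga
2. e -> o, i -> u / B C0 _: fires at position(s) 13: zupzpufatfduuga
surface: zupzpufatfduuga

cell TOR=ne, KEL=zo, POLE=em, ASPECT=ne:
underlying: zup-be-keg-fdi-ro
1. e -> o, i -> u / B C0 _: fires at position(s) 5: zupbokegfdiro
2. e -> o, i -> u / B C0 _: fires at position(s) 7: zupbokogfdiro
surface: zupbokogfdiro

cell TOR=ne, KEL=zo, POLE=ra, ASPECT=ib:
underlying: zup-be-fat-fdi-dan
1. e -> o, i -> u / B C0 _: fires at position(s) 5, 11: zupbofatfdudan
2. e -> o, i -> u / B C0 _: no change
surface: zupbofatfdudan


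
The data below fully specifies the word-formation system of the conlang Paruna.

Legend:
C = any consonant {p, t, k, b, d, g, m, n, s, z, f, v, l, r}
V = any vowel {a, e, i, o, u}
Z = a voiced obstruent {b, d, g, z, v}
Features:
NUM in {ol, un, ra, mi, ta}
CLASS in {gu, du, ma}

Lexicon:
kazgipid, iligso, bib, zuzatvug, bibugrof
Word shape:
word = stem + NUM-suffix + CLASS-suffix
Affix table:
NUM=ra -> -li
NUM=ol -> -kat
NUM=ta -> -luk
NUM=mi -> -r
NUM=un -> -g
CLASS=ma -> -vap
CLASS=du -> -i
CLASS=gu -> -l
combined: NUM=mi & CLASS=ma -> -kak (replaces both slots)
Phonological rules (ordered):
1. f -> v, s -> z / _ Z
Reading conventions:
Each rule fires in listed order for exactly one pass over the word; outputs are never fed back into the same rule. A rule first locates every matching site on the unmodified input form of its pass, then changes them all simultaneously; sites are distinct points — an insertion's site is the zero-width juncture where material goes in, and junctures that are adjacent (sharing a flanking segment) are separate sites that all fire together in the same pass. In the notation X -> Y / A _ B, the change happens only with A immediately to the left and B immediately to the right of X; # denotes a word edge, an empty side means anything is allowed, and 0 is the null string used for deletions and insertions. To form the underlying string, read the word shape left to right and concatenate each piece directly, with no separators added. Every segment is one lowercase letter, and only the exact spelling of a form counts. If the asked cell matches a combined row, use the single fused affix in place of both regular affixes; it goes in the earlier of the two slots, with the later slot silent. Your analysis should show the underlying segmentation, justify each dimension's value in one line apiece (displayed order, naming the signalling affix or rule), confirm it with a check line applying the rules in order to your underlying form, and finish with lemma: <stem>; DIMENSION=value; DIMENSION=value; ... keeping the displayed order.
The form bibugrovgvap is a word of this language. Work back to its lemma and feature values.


underlying: bibugrof-g-vap
NUM=un - signalled by the affix -g
CLASS=ma - signalled by the affix -vap
check: bibugrofgvap -> bibugrovgvap
lemma: bibugrof; NUM=un; CLASS=ma


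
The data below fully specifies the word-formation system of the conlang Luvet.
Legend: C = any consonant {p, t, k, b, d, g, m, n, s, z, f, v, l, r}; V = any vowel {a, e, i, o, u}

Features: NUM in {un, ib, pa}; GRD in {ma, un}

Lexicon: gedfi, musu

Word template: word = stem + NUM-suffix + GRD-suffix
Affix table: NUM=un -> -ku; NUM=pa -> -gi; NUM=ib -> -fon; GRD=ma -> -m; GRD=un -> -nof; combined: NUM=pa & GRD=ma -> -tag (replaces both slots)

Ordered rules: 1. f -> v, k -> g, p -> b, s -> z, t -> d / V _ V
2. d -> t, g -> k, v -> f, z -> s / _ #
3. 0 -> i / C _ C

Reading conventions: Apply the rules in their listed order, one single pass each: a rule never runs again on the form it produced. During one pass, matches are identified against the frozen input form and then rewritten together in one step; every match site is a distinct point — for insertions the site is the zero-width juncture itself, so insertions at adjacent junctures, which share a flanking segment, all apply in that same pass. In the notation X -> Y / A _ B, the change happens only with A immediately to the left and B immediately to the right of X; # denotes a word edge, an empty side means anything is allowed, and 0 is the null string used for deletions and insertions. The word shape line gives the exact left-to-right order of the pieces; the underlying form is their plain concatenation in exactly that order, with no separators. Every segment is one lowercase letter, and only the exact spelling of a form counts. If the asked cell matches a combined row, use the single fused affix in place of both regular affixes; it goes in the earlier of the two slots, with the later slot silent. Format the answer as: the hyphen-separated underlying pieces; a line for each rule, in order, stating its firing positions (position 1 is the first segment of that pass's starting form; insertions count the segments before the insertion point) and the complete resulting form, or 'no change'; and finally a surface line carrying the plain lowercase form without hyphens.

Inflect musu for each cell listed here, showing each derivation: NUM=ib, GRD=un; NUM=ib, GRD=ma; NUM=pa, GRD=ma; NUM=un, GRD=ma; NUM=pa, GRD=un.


cell NUM=ib, GRD=un:
underlying: musu-fon-nof
1. f -> v, k -> g, p -> b, s -> z, t -> d / V _ V: fires at position(s) 3, 5: muzuvonnof
2. d -> t, g -> k, v -> f, z -> s / _ #: no change
3. 0 -> i / C _ C: inserts after position(s) 7: muzuvoninof
surface: muzuvoninof

cell NUM=ib, GRD=ma:
underlying: musu-fon-m
1. f -> v, k -> g, p -> b, s -> z, t -> d / V _ V: fires at position(s) 3, 5: muzuvonm
2. d -> t, g -> k, v -> f, z -> s / _ #: no change
3. 0 -> i / C _ C: inserts after position(s) 7: muzuvonim
surface: muzuvonim

cell NUM=pa, GRD=ma:
underlying: musu-tag
1. f -> v, k -> g, p -> b, s -> z, t -> d / V _ V: fires at position(s) 3, 5: muzudag
2. d -> t, g -> k, v -> f, z -> s / _ #: fires at position(s) 7: muzudak
3. 0 -> i / C _ C: no change
surface: muzudak

cell NUM=un, GRD=ma:
underlying: musu-ku-m
1. f -> v, k -> g, p -> b, s -> z, t -> d / V _ V: fires at position(s) 3, 5: muzugum
2. d -> t, g -> k, v -> f, z -> s / _ #: no change
3. 0 -> i / C _ C: no change
surface: muzugum

cell NUM=pa, GRD=un:
underlying: musu-gi-nof
1. f -> v, k -> g, p -> b, s -> z, t -> d / V _ V: fires at position(s) 3: muzuginof
2. d -> t, g -> k, v -> f, z -> s / _ #: no change
3. 0 -> i / C _ C: no change
surface: muzuginof


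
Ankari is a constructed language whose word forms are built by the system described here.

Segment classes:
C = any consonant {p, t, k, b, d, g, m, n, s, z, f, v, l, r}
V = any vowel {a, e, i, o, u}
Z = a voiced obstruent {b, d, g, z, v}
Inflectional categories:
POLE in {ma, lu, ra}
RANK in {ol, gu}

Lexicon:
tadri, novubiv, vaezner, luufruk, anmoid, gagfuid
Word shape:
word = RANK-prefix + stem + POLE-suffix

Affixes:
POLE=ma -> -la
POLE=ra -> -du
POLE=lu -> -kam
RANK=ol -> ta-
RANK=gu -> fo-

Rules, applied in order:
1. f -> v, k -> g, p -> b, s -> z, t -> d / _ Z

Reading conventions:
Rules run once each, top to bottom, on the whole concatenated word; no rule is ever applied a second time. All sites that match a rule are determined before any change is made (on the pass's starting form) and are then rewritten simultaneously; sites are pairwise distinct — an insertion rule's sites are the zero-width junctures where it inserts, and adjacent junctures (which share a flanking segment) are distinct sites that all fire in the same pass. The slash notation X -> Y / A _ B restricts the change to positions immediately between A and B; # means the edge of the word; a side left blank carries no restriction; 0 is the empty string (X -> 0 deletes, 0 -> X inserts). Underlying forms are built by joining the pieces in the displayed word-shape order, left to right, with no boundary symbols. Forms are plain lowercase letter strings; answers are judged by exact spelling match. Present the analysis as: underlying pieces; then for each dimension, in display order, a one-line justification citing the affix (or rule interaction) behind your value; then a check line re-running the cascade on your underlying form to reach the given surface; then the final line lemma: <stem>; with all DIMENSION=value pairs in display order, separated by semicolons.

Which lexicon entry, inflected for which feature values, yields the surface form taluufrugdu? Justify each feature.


underlying: ta-luufruk-du
POLE=ra - signalled by the affix -du
RANK=ol - signalled by the affix ta-
check: taluufrukdu -> taluufrugdu
lemma: luufruk; POLE=ra; RANK=ol


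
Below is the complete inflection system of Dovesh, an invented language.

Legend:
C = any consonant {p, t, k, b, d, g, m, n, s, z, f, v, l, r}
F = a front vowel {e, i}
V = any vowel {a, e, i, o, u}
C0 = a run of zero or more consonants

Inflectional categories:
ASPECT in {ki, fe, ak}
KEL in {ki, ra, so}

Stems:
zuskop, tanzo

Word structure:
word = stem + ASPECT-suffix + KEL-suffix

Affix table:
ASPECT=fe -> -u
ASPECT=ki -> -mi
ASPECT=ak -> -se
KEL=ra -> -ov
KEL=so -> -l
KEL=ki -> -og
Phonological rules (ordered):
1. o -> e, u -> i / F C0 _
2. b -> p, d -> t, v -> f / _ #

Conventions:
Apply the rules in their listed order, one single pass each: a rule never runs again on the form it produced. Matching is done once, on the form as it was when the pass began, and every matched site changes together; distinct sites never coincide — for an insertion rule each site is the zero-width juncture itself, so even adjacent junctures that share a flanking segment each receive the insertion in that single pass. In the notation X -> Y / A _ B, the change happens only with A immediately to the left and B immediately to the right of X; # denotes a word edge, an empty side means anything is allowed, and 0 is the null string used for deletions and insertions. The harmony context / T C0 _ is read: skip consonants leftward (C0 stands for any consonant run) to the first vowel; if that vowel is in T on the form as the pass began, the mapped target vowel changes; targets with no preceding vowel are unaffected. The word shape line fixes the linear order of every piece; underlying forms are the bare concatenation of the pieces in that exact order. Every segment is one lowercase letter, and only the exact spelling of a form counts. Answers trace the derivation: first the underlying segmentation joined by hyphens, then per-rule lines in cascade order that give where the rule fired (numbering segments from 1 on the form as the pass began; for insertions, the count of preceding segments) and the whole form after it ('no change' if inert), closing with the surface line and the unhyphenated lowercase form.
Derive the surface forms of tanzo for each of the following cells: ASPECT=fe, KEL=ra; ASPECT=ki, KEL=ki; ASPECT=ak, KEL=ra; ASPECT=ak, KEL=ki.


cell ASPECT=fe, KEL=ra:
underlying: tanzo-u-ov
1. o -> e, u -> i / F C0 _: no change
2. b -> p, d -> t, v -> f / _ #: fires at position(s) 8: tanzouof
surface: tanzouof

cell ASPECT=ki, KEL=ki:
underlying: tanzo-mi-og
1. o -> e, u -> i / F C0 _: fires at position(s) 8: tanzomieg
2. b -> p, d -> t, v -> f / _ #: no change
surface: tanzomieg

cell ASPECT=ak, KEL=ra:
underlying: tanzo-se-ov
1. o -> e, u -> i / F C0 _: fires at position(s) 8: tanzoseev
2. b -> p, d -> t, v -> f / _ #: fires at position(s) 9: tanzoseef
surface: tanzoseef

cell ASPECT=ak, KEL=ki:
underlying: tanzo-se-og
1. o -> e, u -> i / F C0 _: fires at position(s) 8: tanzoseeg
2. b -> p, d -> t, v -> f / _ #: no change
surface: tanzoseeg


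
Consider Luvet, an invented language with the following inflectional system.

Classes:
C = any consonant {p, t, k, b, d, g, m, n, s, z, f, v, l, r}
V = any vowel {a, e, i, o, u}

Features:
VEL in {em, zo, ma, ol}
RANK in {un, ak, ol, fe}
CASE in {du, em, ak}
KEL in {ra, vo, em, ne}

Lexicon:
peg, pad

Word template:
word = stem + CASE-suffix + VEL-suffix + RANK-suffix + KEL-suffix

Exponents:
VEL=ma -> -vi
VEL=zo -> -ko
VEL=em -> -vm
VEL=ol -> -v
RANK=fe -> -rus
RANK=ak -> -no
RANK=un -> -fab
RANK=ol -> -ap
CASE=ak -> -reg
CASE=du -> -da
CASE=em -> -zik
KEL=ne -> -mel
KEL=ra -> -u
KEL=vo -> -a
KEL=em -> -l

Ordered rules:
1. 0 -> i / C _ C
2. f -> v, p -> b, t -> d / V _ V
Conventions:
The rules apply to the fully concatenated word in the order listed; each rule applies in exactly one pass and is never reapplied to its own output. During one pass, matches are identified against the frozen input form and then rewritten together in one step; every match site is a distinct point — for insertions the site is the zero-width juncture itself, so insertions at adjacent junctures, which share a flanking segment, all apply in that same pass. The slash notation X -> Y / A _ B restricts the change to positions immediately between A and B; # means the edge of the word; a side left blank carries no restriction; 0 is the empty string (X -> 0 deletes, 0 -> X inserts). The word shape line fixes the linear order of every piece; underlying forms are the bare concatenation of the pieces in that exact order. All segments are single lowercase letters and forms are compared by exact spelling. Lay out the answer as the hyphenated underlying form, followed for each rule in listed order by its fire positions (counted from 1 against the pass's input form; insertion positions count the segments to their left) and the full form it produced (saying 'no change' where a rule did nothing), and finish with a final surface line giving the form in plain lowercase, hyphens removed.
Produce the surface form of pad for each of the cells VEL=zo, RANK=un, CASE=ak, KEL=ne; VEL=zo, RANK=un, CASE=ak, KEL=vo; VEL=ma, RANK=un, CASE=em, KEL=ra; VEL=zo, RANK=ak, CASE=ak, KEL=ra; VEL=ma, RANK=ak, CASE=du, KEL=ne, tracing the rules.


cell VEL=zo, RANK=un, CASE=ak, KEL=ne:
underlying: pad-reg-ko-fab-mel
1. 0 -> i / C _ C: inserts after position(s) 3, 6, 11: padiregikofabimel
2. f -> v, p -> b, t -> d / V _ V: fires at position(s) 11: padiregikovabimel
surface: padiregikovabimel

cell VEL=zo, RANK=un, CASE=ak, KEL=vo:
underlying: pad-reg-ko-fab-a
1. 0 -> i / C _ C: inserts after position(s) 3, 6: padiregikofaba
2. f -> v, p -> b, t -> d / V _ V: fires at position(s) 11: padiregikovaba
surface: padiregikovaba

cell VEL=ma, RANK=un, CASE=em, KEL=ra:
underlying: pad-zik-vi-fab-u
1. 0 -> i / C _ C: inserts after position(s) 3, 6: padizikivifabu
2. f -> v, p -> b, t -> d / V _ V: fires at position(s) 11: padizikivivabu
surface: padizikivivabu

cell VEL=zo, RANK=ak, CASE=ak, KEL=ra:
underlying: pad-reg-ko-no-u
1. 0 -> i / C _ C: inserts after position(s) 3, 6: padiregikonou
2. f -> v, p -> b, t -> d / V _ V: no change
surface: padiregikonou

cell VEL=ma, RANK=ak, CASE=du, KEL=ne:
underlying: pad-da-vi-no-mel
1. 0 -> i / C _ C: inserts after position(s) 3: padidavinomel
2. f -> v, p -> b, t -> d / V _ V: no change
surface: padidavinomel
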